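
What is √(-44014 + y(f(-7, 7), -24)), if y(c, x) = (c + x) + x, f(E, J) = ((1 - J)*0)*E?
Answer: I*√44062 ≈ 209.91*I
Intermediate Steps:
f(E, J) = 0 (f(E, J) = 0*E = 0)
y(c, x) = c + 2*x
√(-44014 + y(f(-7, 7), -24)) = √(-44014 + (0 + 2*(-24))) = √(-44014 + (0 - 48)) = √(-44014 - 48) = √(-44062) = I*√44062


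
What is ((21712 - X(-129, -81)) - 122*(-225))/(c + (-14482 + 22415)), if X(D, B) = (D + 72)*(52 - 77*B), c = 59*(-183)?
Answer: -407635/2864 ≈ -142.33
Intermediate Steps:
c = -10797
X(D, B) = (52 - 77*B)*(72 + D) (X(D, B) = (72 + D)*(52 - 77*B) = (52 - 77*B)*(72 + D))
((21712 - X(-129, -81)) - 122*(-225))/(c + (-14482 + 22415)) = ((21712 - (3744 - 5544*(-81) + 52*(-129) - 77*(-81)*(-129))) - 122*(-225))/(-10797 + (-14482 + 22415)) = ((21712 - (3744 + 449064 - 6708 - 804573)) + 27450)/(-10797 + 7933) = ((21712 - 1*(-358473)) + 27450)/(-2864) = ((21712 + 358473) + 27450)*(-1/2864) = (380185 + 27450)*(-1/2864) = 407635*(-1/2864) = -407635/2864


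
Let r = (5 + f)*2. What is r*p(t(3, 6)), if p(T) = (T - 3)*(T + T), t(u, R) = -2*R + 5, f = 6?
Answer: 3080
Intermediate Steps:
t(u, R) = 5 - 2*R
r = 22 (r = (5 + 6)*2 = 11*2 = 22)
p(T) = 2*T*(-3 + T) (p(T) = (-3 + T)*(2*T) = 2*T*(-3 + T))
r*p(t(3, 6)) = 22*(2*(5 - 2*6)*(-3 + (5 - 2*6))) = 22*(2*(5 - 12)*(-3 + (5 - 12))) = 22*(2*(-7)*(-3 - 7)) = 22*(2*(-7)*(-10)) = 22*140 = 3080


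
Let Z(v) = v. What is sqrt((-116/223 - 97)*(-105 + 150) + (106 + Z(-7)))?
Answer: 3*I*sqrt(23700886)/223 ≈ 65.494*I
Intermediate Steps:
sqrt((-116/223 - 97)*(-105 + 150) + (106 + Z(-7))) = sqrt((-116/223 - 97)*(-105 + 150) + (106 - 7)) = sqrt((-116*1/223 - 97)*45 + 99) = sqrt((-116/223 - 97)*45 + 99) = sqrt(-21747/223*45 + 99) = sqrt(-978615/223 + 99) = sqrt(-956538/223) = 3*I*sqrt(23700886)/223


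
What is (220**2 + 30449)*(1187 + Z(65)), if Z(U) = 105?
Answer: 101872908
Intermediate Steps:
(220**2 + 30449)*(1187 + Z(65)) = (220**2 + 30449)*(1187 + 105) = (48400 + 30449)*1292 = 78849*1292 = 101872908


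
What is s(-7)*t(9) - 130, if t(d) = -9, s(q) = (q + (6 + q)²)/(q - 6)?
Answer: -1744/13 ≈ -134.15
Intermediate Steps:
s(q) = (q + (6 + q)²)/(-6 + q)
s(-7)*t(9) - 130 = ((-7 + (6 - 7)²)/(-6 - 7))*(-9) - 130 = ((-7 + (-1)²)/(-13))*(-9) - 130 = -(-7 + 1)/13*(-9) - 130 = -1/13*(-6)*(-9) - 130 = (6/13)*(-9) - 130 = -54/13 - 130 = -1744/13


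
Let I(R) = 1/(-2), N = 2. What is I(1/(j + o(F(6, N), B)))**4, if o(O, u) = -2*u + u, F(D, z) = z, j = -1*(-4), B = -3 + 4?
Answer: 1/16 ≈ 0.062500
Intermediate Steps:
B = 1
j = 4
o(O, u) = -u
I(R) = -1/2
I(1/(j + o(F(6, N), B)))**4 = (-1/2)**4 = 1/16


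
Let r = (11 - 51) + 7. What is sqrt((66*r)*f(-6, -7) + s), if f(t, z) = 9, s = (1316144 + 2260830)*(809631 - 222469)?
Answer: sqrt(2100263188186) ≈ 1.4492e+6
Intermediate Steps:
s = 2100263207788 (s = 3576974*587162 = 2100263207788)
r = -33 (r = -40 + 7 = -33)
sqrt((66*r)*f(-6, -7) + s) = sqrt((66*(-33))*9 + 2100263207788) = sqrt(-2178*9 + 2100263207788) = sqrt(-19602 + 2100263207788) = sqrt(2100263188186)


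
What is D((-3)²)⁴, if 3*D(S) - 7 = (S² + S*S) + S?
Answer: 1003875856/81 ≈ 1.2394e+7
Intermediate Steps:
D(S) = 7/3 + S/3 + 2*S²/3 (D(S) = 7/3 + ((S² + S*S) + S)/3 = 7/3 + ((S² + S²) + S)/3 = 7/3 + (2*S² + S)/3 = 7/3 + (S + 2*S²)/3 = 7/3 + (S/3 + 2*S²/3) = 7/3 + S/3 + 2*S²/3)
D((-3)²)⁴ = (7/3 + (⅓)*(-3)² + 2*((-3)²)²/3)⁴ = (7/3 + (⅓)*9 + (⅔)*9²)⁴ = (7/3 + 3 + (⅔)*81)⁴ = (7/3 + 3 + 54)⁴ = (178/3)⁴ = 1003875856/81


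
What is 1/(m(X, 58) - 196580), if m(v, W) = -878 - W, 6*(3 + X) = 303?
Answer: -1/197516 ≈ -5.0629e-6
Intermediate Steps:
X = 95/2 (X = -3 + (⅙)*303 = -3 + 101/2 = 95/2 ≈ 47.500)
1/(m(X, 58) - 196580) = 1/((-878 - 1*58) - 196580) = 1/((-878 - 58) - 196580) = 1/(-936 - 196580) = 1/(-197516) = -1/197516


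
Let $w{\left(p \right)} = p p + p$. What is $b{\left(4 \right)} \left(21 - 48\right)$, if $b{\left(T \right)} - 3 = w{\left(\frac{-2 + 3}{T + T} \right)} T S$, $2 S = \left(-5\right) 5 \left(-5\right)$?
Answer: $- \frac{32967}{32} \approx -1030.2$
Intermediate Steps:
$S = \frac{125}{2}$ ($S = \frac{\left(-5\right) 5 \left(-5\right)}{2} = \frac{\left(-25\right) \left(-5\right)}{2} = \frac{1}{2} \cdot 125 = \frac{125}{2} \approx 62.5$)
$w{\left(p \right)} = p + p^{2}$ ($w{\left(p \right)} = p^{2} + p = p + p^{2}$)
$b{\left(T \right)} = \frac{137}{4} + \frac{125}{8 T}$ ($b{\left(T \right)} = 3 + \frac{-2 + 3}{T + T} \left(1 + \frac{-2 + 3}{T + T}\right) T \frac{125}{2} = 3 + 1 \frac{1}{2 T} \left(1 + 1 \frac{1}{2 T}\right) T \frac{125}{2} = 3 + \frac{1}{2 T} \left(1 + \frac{1}{2 T}\right) T \frac{125}{2} = 3 + \frac{1 + \frac{1}{2 T}}{2 T} T \frac{125}{2} = 3 + \left(\frac{1}{2} + \frac{1}{4 T}\right) \frac{125}{2} = 3 + \left(\frac{125}{4} + \frac{125}{8 T}\right) = \frac{137}{4} + \frac{125}{8 T}$)
$b{\left(4 \right)} \left(21 - 48\right) = \frac{125 + 274 \cdot 4}{8 \cdot 4} \left(21 - 48\right) = \frac{1}{8} \cdot \frac{1}{4} \left(125 + 1096\right) \left(-27\right) = \frac{1}{8} \cdot \frac{1}{4} \cdot 1221 \left(-27\right) = \frac{1221}{32} \left(-27\right) = - \frac{32967}{32}$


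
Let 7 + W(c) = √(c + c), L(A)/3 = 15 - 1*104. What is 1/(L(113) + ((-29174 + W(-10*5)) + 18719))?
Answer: -10729/115111541 - 10*I/115111541 ≈ -9.3205e-5 - 8.6872e-8*I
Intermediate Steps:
L(A) = -267 (L(A) = 3*(15 - 1*104) = 3*(15 - 104) = 3*(-89) = -267)
W(c) = -7 + √2*√c (W(c) = -7 + √(c + c) = -7 + √(2*c) = -7 + √2*√c)
1/(L(113) + ((-29174 + W(-10*5)) + 18719)) = 1/(-267 + ((-29174 + (-7 + √2*√(-10*5))) + 18719)) = 1/(-267 + ((-29174 + (-7 + √2*√(-50))) + 18719)) = 1/(-267 + ((-29174 + (-7 + √2*(5*I*√2))) + 18719)) = 1/(-267 + ((-29174 + (-7 + 10*I)) + 18719)) = 1/(-267 + ((-29181 + 10*I) + 18719)) = 1/(-267 + (-10462 + 10*I)) = 1/(-10729 + 10*I) = (-10729 - 10*I)/115111541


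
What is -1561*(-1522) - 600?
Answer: 2375242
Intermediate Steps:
-1561*(-1522) - 600 = 2375842 - 600 = 2375242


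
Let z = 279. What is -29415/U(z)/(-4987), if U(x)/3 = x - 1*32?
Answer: 9805/1231789 ≈ 0.0079600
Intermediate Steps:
U(x) = -96 + 3*x (U(x) = 3*(x - 1*32) = 3*(x - 32) = 3*(-32 + x) = -96 + 3*x)
-29415/U(z)/(-4987) = -29415/(-96 + 3*279)/(-4987) = -29415/(-96 + 837)*(-1/4987) = -29415/741*(-1/4987) = -29415*1/741*(-1/4987) = -9805/247*(-1/4987) = 9805/1231789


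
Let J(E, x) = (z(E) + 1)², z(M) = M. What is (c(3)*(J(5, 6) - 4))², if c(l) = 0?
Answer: 0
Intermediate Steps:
J(E, x) = (1 + E)² (J(E, x) = (E + 1)² = (1 + E)²)
(c(3)*(J(5, 6) - 4))² = (0*((1 + 5)² - 4))² = (0*(6² - 4))² = (0*(36 - 4))² = (0*32)² = 0² = 0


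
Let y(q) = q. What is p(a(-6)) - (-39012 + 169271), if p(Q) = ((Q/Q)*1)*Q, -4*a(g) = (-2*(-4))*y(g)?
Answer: -130247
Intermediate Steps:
a(g) = -2*g (a(g) = -(-2*(-4))*g/4 = -2*g)
p(Q) = Q (p(Q) = (1*1)*Q = 1*Q = Q)
p(a(-6)) - (-39012 + 169271) = -2*(-6) - (-39012 + 169271) = 12 - 1*130259 = 12 - 130259 = -130247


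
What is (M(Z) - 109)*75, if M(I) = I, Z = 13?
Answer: -7200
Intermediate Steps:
(M(Z) - 109)*75 = (13 - 109)*75 = -96*75 = -7200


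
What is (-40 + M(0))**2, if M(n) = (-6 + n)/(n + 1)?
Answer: 2116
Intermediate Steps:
M(n) = (-6 + n)/(1 + n)
(-40 + M(0))**2 = (-40 + (-6 + 0)/(1 + 0))**2 = (-40 - 6/1)**2 = (-40 + 1*(-6))**2 = (-40 - 6)**2 = (-46)**2 = 2116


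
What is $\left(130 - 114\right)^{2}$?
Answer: $256$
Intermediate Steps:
$\left(130 - 114\right)^{2} = 16^{2} = 256$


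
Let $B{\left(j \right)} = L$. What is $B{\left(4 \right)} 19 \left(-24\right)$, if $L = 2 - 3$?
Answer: $456$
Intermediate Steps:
$L = -1$ ($L = 2 - 3 = -1$)
$B{\left(j \right)} = -1$
$B{\left(4 \right)} 19 \left(-24\right) = \left(-1\right) 19 \left(-24\right) = \left(-19\right) \left(-24\right) = 456$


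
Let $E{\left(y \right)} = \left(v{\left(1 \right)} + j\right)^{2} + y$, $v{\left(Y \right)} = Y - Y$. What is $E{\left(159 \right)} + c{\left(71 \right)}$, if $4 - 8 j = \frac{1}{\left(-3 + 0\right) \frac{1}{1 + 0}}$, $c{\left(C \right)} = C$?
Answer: $\frac{132649}{576} \approx 230.29$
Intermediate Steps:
$v{\left(Y \right)} = 0$
$j = \frac{13}{24}$ ($j = \frac{1}{2} - \frac{1}{8 \frac{-3 + 0}{1 + 0}} = \frac{1}{2} - \frac{1}{8 \left(- \frac{3}{1}\right)} = \frac{1}{2} - \frac{1}{8 \left(\left(-3\right) 1\right)} = \frac{1}{2} - \frac{1}{8 \left(-3\right)} = \frac{1}{2} - - \frac{1}{24} = \frac{1}{2} + \frac{1}{24} = \frac{13}{24} \approx 0.54167$)
$E{\left(y \right)} = \frac{169}{576} + y$ ($E{\left(y \right)} = \left(0 + \frac{13}{24}\right)^{2} + y = \left(\frac{13}{24}\right)^{2} + y = \frac{169}{576} + y$)
$E{\left(159 \right)} + c{\left(71 \right)} = \left(\frac{169}{576} + 159\right) + 71 = \frac{91753}{576} + 71 = \frac{132649}{576}$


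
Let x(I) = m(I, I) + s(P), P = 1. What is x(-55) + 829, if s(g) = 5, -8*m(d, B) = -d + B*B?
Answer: 449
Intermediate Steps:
m(d, B) = -B**2/8 + d/8 (m(d, B) = -(-d + B*B)/8 = -(-d + B**2)/8 = -(B**2 - d)/8 = -B**2/8 + d/8)
x(I) = 5 - I**2/8 + I/8 (x(I) = (-I**2/8 + I/8) + 5 = 5 - I**2/8 + I/8)
x(-55) + 829 = (5 - 1/8*(-55)**2 + (1/8)*(-55)) + 829 = (5 - 1/8*3025 - 55/8) + 829 = (5 - 3025/8 - 55/8) + 829 = -380 + 829 = 449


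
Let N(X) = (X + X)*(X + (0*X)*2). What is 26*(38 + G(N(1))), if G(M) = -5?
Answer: 858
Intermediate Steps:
N(X) = 2*X² (N(X) = (2*X)*(X + 0*2) = (2*X)*(X + 0) = (2*X)*X = 2*X²)
26*(38 + G(N(1))) = 26*(38 - 5) = 26*33 = 858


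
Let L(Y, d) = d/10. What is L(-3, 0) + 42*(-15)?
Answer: -630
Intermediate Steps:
L(Y, d) = d/10 (L(Y, d) = d*(⅒) = d/10)
L(-3, 0) + 42*(-15) = (⅒)*0 + 42*(-15) = 0 - 630 = -630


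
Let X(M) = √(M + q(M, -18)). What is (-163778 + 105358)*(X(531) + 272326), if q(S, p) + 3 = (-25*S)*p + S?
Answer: -15909284920 - 58420*√240009 ≈ -1.5938e+10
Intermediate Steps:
q(S, p) = -3 + S - 25*S*p (q(S, p) = -3 + ((-25*S)*p + S) = -3 + (-25*S*p + S) = -3 + (S - 25*S*p) = -3 + S - 25*S*p)
X(M) = √(-3 + 452*M) (X(M) = √(M + (-3 + M - 25*M*(-18))) = √(M + (-3 + M + 450*M)) = √(M + (-3 + 451*M)) = √(-3 + 452*M))
(-163778 + 105358)*(X(531) + 272326) = (-163778 + 105358)*(√(-3 + 452*531) + 272326) = -58420*(√(-3 + 240012) + 272326) = -58420*(√240009 + 272326) = -58420*(272326 + √240009) = -15909284920 - 58420*√240009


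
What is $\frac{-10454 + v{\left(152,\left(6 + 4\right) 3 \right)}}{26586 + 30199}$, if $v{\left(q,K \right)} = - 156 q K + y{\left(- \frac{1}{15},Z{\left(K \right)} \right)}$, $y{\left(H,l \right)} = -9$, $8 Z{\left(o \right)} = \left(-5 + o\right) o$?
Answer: $- \frac{721823}{56785} \approx -12.712$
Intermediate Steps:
$Z{\left(o \right)} = \frac{o \left(-5 + o\right)}{8}$ ($Z{\left(o \right)} = \frac{\left(-5 + o\right) o}{8} = \frac{o \left(-5 + o\right)}{8}$)
$v{\left(q,K \right)} = -9 - 156 K q$ ($v{\left(q,K \right)} = - 156 q K - 9 = - 156 K q - 9 = -9 - 156 K q$)
$\frac{-10454 + v{\left(152,\left(6 + 4\right) 3 \right)}}{26586 + 30199} = \frac{-10454 - \left(9 + 156 \left(6 + 4\right) 3 \cdot 152\right)}{26586 + 30199} = \frac{-10454 - \left(9 + 156 \cdot 10 \cdot 3 \cdot 152\right)}{56785} = \left(-10454 - \left(9 + 4680 \cdot 152\right)\right) \frac{1}{56785} = \left(-10454 - 711369\right) \frac{1}{56785} = \left(-721823\right) \frac{1}{56785} = - \frac{721823}{56785}$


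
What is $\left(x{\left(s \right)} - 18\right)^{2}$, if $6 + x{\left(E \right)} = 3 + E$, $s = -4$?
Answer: $625$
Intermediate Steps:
$x{\left(E \right)} = -3 + E$ ($x{\left(E \right)} = -6 + \left(3 + E\right) = -3 + E$)
$\left(x{\left(s \right)} - 18\right)^{2} = \left(\left(-3 - 4\right) - 18\right)^{2} = \left(-7 - 18\right)^{2} = \left(-25\right)^{2} = 625$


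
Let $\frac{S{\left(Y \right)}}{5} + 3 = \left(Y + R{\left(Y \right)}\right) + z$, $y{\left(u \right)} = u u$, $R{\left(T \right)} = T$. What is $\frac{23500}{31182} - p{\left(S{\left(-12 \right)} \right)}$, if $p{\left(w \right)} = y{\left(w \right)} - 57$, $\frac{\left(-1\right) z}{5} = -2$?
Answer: $- \frac{111744538}{15591} \approx -7167.3$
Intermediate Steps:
$y{\left(u \right)} = u^{2}$
$z = 10$ ($z = \left(-5\right) \left(-2\right) = 10$)
$S{\left(Y \right)} = 35 + 10 Y$ ($S{\left(Y \right)} = -15 + 5 \left(\left(Y + Y\right) + 10\right) = -15 + 5 \left(2 Y + 10\right) = -15 + 5 \left(10 + 2 Y\right) = -15 + \left(50 + 10 Y\right) = 35 + 10 Y$)
$p{\left(w \right)} = -57 + w^{2}$ ($p{\left(w \right)} = w^{2} - 57 = -57 + w^{2}$)
$\frac{23500}{31182} - p{\left(S{\left(-12 \right)} \right)} = \frac{23500}{31182} - \left(-57 + \left(35 + 10 \left(-12\right)\right)^{2}\right) = 23500 \cdot \frac{1}{31182} - \left(-57 + \left(35 - 120\right)^{2}\right) = \frac{11750}{15591} - \left(-57 + \left(-85\right)^{2}\right) = \frac{11750}{15591} - \left(-57 + 7225\right) = \frac{11750}{15591} - 7168 = - \frac{111744538}{15591}$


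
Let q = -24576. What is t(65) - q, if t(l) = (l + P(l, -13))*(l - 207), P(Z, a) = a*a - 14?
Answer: -6664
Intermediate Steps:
P(Z, a) = -14 + a² (P(Z, a) = a² - 14 = -14 + a²)
t(l) = (-207 + l)*(155 + l) (t(l) = (l + (-14 + (-13)²))*(l - 207) = (l + (-14 + 169))*(-207 + l) = (l + 155)*(-207 + l) = (155 + l)*(-207 + l) = (-207 + l)*(155 + l))
t(65) - q = (-32085 + 65² - 52*65) - 1*(-24576) = (-32085 + 4225 - 3380) + 24576 = -31240 + 24576 = -6664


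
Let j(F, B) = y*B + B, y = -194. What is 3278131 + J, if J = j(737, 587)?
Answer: 3164840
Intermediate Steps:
j(F, B) = -193*B (j(F, B) = -194*B + B = -193*B)
J = -113291 (J = -193*587 = -113291)
3278131 + J = 3278131 - 113291 = 3164840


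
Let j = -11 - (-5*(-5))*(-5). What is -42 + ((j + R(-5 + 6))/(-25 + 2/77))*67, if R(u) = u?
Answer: -674051/1923 ≈ -350.52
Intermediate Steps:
j = 114 (j = -11 - 25*(-5) = -11 - 1*(-125) = -11 + 125 = 114)
-42 + ((j + R(-5 + 6))/(-25 + 2/77))*67 = -42 + ((114 + (-5 + 6))/(-25 + 2/77))*67 = -42 + ((114 + 1)/(-25 + 2*(1/77)))*67 = -42 + (115/(-25 + 2/77))*67 = -42 + (115/(-1923/77))*67 = -42 + (115*(-77/1923))*67 = -42 - 8855/1923*67 = -42 - 593285/1923 = -674051/1923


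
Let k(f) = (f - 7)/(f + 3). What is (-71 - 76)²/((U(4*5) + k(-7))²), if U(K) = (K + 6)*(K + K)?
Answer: 86436/4355569 ≈ 0.019845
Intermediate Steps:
U(K) = 2*K*(6 + K) (U(K) = (6 + K)*(2*K) = 2*K*(6 + K))
k(f) = (-7 + f)/(3 + f)
(-71 - 76)²/((U(4*5) + k(-7))²) = (-71 - 76)²/((2*(4*5)*(6 + 4*5) + (-7 - 7)/(3 - 7))²) = (-147)²/((2*20*(6 + 20) - 14/(-4))²) = 21609/((2*20*26 - ¼*(-14))²) = 21609/((1040 + 7/2)²) = 21609/((2087/2)²) = 21609/(4355569/4) = 21609*(4/4355569) = 86436/4355569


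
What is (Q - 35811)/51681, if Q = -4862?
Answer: -40673/51681 ≈ -0.78700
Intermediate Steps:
(Q - 35811)/51681 = (-4862 - 35811)/51681 = -40673*1/51681 = -40673/51681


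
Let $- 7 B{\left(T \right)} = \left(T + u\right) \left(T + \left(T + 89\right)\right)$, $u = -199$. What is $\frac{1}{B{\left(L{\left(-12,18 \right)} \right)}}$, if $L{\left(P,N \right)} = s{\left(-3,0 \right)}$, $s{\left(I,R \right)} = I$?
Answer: $\frac{7}{16766} \approx 0.00041751$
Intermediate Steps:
$L{\left(P,N \right)} = -3$
$B{\left(T \right)} = - \frac{\left(-199 + T\right) \left(89 + 2 T\right)}{7}$ ($B{\left(T \right)} = - \frac{\left(T - 199\right) \left(T + \left(T + 89\right)\right)}{7} = - \frac{\left(-199 + T\right) \left(T + \left(89 + T\right)\right)}{7} = - \frac{\left(-199 + T\right) \left(89 + 2 T\right)}{7}$)
$\frac{1}{B{\left(L{\left(-12,18 \right)} \right)}} = \frac{1}{\frac{17711}{7} - \frac{2 \left(-3\right)^{2}}{7} + \frac{309}{7} \left(-3\right)} = \frac{1}{\frac{17711}{7} - \frac{18}{7} - \frac{927}{7}} = \frac{1}{\frac{16766}{7}} = \frac{7}{16766}$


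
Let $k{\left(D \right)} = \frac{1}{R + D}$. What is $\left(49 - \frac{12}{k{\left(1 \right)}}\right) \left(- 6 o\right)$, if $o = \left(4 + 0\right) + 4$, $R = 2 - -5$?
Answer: $2256$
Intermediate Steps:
$R = 7$ ($R = 2 + 5 = 7$)
$k{\left(D \right)} = \frac{1}{7 + D}$
$o = 8$ ($o = 4 + 4 = 8$)
$\left(49 - \frac{12}{k{\left(1 \right)}}\right) \left(- 6 o\right) = \left(49 + \left(\frac{0}{-1} - \frac{12}{\frac{1}{7 + 1}}\right)\right) \left(\left(-6\right) 8\right) = \left(49 - \frac{12}{\frac{1}{8}}\right) \left(-48\right) = \left(49 + \left(0 - 12 \frac{1}{\frac{1}{8}}\right)\right) \left(-48\right) = \left(49 + \left(0 - 96\right)\right) \left(-48\right) = \left(49 - 96\right) \left(-48\right) = \left(-47\right) \left(-48\right) = 2256$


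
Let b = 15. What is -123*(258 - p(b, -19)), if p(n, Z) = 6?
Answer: -30996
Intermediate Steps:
-123*(258 - p(b, -19)) = -123*(258 - 1*6) = -123*(258 - 6) = -123*252 = -30996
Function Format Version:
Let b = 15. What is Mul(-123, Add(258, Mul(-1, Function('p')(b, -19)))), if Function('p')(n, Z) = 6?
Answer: -30996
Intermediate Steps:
Mul(-123, Add(258, Mul(-1, Function('p')(b, -19)))) = Mul(-123, Add(258, Mul(-1, 6))) = Mul(-123, Add(258, -6)) = Mul(-123, 252) = -30996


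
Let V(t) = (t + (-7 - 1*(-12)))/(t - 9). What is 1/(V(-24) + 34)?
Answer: 33/1141 ≈ 0.028922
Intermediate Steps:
V(t) = (5 + t)/(-9 + t) (V(t) = (t + (-7 + 12))/(-9 + t) = (t + 5)/(-9 + t) = (5 + t)/(-9 + t))
1/(V(-24) + 34) = 1/((5 - 24)/(-9 - 24) + 34) = 1/(-19/(-33) + 34) = 1/(-1/33*(-19) + 34) = 1/(19/33 + 34) = 1/(1141/33) = 33/1141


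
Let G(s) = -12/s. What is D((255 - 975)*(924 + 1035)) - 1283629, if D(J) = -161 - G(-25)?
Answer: -32094762/25 ≈ -1.2838e+6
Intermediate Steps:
D(J) = -4037/25 (D(J) = -161 - (-12)/(-25) = -161 - (-12)*(-1)/25 = -161 - 1*12/25 = -161 - 12/25 = -4037/25)
D((255 - 975)*(924 + 1035)) - 1283629 = -4037/25 - 1283629 = -32094762/25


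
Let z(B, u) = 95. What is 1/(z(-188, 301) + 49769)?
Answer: 1/49864 ≈ 2.0055e-5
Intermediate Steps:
1/(z(-188, 301) + 49769) = 1/(95 + 49769) = 1/49864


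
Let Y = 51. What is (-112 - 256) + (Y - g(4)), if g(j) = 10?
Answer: -327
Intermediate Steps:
(-112 - 256) + (Y - g(4)) = (-112 - 256) + (51 - 1*10) = -368 + (51 - 10) = -368 + 41 = -327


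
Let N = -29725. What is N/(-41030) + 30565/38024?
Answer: 238434535/156012472 ≈ 1.5283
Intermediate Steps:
N/(-41030) + 30565/38024 = -29725/(-41030) + 30565/38024 = -29725*(-1/41030) + 30565*(1/38024) = 5945/8206 + 30565/38024 = 238434535/156012472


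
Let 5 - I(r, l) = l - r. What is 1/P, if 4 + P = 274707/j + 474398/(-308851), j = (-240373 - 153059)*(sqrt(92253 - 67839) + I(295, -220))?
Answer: -744897637969738836770592704/4124859690561861929765686275 - 381833181603453850712*sqrt(24414)/4124859690561861929765686275 ≈ -0.18060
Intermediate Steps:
I(r, l) = 5 + r - l (I(r, l) = 5 - (l - r) = 5 + (r - l) = 5 + r - l)
j = -204584640 - 393432*sqrt(24414) (j = (-240373 - 153059)*(sqrt(92253 - 67839) + (5 + 295 - 1*(-220))) = -393432*(sqrt(24414) + (5 + 295 + 220)) = -393432*(sqrt(24414) + 520) = -393432*(520 + sqrt(24414)) = -204584640 - 393432*sqrt(24414) ≈ -2.6606e+8)
P = -1709802/308851 + 274707/(-204584640 - 393432*sqrt(24414)) (P = -4 + (274707/(-204584640 - 393432*sqrt(24414)) + 474398/(-308851)) = -4 + (274707/(-204584640 - 393432*sqrt(24414)) + 474398*(-1/308851)) = -4 + (274707/(-204584640 - 393432*sqrt(24414)) - 474398/308851) = -4 + (-474398/308851 + 274707/(-204584640 - 393432*sqrt(24414))) = -1709802/308851 + 274707/(-204584640 - 393432*sqrt(24414)) ≈ -5.5370)
1/P = 1/(-530502060253587/95801980850446 + 91569*sqrt(24414)/32259587984)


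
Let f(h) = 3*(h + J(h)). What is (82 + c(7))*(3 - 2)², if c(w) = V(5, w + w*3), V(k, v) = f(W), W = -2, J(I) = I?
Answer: 70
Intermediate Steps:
f(h) = 6*h (f(h) = 3*(h + h) = 3*(2*h) = 6*h)
V(k, v) = -12 (V(k, v) = 6*(-2) = -12)
c(w) = -12
(82 + c(7))*(3 - 2)² = (82 - 12)*(3 - 2)² = 70*1² = 70*1 = 70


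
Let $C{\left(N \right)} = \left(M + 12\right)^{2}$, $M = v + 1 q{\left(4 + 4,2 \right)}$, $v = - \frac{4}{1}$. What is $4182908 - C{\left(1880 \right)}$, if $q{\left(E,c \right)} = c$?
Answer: $4182808$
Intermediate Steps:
$v = -4$ ($v = \left(-4\right) 1 = -4$)
$M = -2$ ($M = -4 + 1 \cdot 2 = -4 + 2 = -2$)
$C{\left(N \right)} = 100$ ($C{\left(N \right)} = \left(-2 + 12\right)^{2} = 10^{2} = 100$)
$4182908 - C{\left(1880 \right)} = 4182908 - 100 = 4182808$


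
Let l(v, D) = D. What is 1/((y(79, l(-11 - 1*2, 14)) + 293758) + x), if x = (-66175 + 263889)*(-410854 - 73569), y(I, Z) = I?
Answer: -1/95776915185 ≈ -1.0441e-11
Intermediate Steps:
x = -95777209022 (x = 197714*(-484423) = -95777209022)
1/((y(79, l(-11 - 1*2, 14)) + 293758) + x) = 1/((79 + 293758) - 95777209022) = 1/(293837 - 95777209022) = 1/(-95776915185) = -1/95776915185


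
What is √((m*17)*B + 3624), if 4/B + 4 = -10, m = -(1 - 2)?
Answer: √177338/7 ≈ 60.159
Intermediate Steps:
m = 1 (m = -1*(-1) = 1)
B = -2/7 (B = 4/(-4 - 10) = 4/(-14) = 4*(-1/14) = -2/7 ≈ -0.28571)
√((m*17)*B + 3624) = √((1*17)*(-2/7) + 3624) = √(17*(-2/7) + 3624) = √(-34/7 + 3624) = √(25334/7) = √177338/7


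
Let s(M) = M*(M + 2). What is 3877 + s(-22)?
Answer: 4317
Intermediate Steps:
s(M) = M*(2 + M)
3877 + s(-22) = 3877 - 22*(2 - 22) = 3877 - 22*(-20) = 3877 + 440 = 4317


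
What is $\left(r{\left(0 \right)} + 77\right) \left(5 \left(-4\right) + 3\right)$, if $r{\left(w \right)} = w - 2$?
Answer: $-1275$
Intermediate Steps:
$r{\left(w \right)} = -2 + w$ ($r{\left(w \right)} = w - 2 = -2 + w$)
$\left(r{\left(0 \right)} + 77\right) \left(5 \left(-4\right) + 3\right) = \left(\left(-2 + 0\right) + 77\right) \left(5 \left(-4\right) + 3\right) = \left(-2 + 77\right) \left(-20 + 3\right) = 75 \left(-17\right) = -1275$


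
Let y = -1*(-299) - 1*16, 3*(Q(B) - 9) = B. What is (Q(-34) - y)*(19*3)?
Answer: -16264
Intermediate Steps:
Q(B) = 9 + B/3
y = 283 (y = 299 - 16 = 283)
(Q(-34) - y)*(19*3) = ((9 + (⅓)*(-34)) - 1*283)*(19*3) = ((9 - 34/3) - 283)*57 = (-7/3 - 283)*57 = -856/3*57 = -16264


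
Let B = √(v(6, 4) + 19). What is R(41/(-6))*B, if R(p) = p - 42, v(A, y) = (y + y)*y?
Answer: -293*√51/6 ≈ -348.74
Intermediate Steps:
v(A, y) = 2*y² (v(A, y) = (2*y)*y = 2*y²)
B = √51 (B = √(2*4² + 19) = √(2*16 + 19) = √(32 + 19) = √51 ≈ 7.1414)
R(p) = -42 + p
R(41/(-6))*B = (-42 + 41/(-6))*√51 = (-42 + 41*(-⅙))*√51 = (-42 - 41/6)*√51 = -293*√51/6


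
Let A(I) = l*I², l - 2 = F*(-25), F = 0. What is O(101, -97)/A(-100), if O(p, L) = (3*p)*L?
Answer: -29391/20000 ≈ -1.4695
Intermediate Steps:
O(p, L) = 3*L*p
l = 2 (l = 2 + 0*(-25) = 2 + 0 = 2)
A(I) = 2*I²
O(101, -97)/A(-100) = (3*(-97)*101)/((2*(-100)²)) = -29391/(2*10000) = -29391/20000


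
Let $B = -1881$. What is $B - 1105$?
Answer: $-2986$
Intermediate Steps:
$B - 1105 = -1881 - 1105 = -2986$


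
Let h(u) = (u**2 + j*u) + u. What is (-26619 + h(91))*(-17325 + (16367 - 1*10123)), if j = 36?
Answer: 165893651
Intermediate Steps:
h(u) = u**2 + 37*u (h(u) = (u**2 + 36*u) + u = u**2 + 37*u)
(-26619 + h(91))*(-17325 + (16367 - 1*10123)) = (-26619 + 91*(37 + 91))*(-17325 + (16367 - 1*10123)) = (-26619 + 91*128)*(-17325 + (16367 - 10123)) = (-26619 + 11648)*(-17325 + 6244) = -14971*(-11081) = 165893651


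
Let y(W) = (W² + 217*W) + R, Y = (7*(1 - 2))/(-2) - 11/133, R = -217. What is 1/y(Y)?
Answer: 70756/37941527 ≈ 0.0018649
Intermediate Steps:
Y = 909/266 (Y = (7*(-1))*(-½) - 11*1/133 = -7*(-½) - 11/133 = 7/2 - 11/133 = 909/266 ≈ 3.4173)
y(W) = -217 + W² + 217*W (y(W) = (W² + 217*W) - 217 = -217 + W² + 217*W)
1/y(Y) = 1/(-217 + (909/266)² + 217*(909/266)) = 1/(-217 + 826281/70756 + 28179/38) = 1/(37941527/70756) = 70756/37941527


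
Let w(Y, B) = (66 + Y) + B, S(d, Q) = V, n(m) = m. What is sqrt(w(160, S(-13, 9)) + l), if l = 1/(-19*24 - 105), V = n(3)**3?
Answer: 2*sqrt(19905963)/561 ≈ 15.906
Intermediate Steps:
V = 27 (V = 3**3 = 27)
S(d, Q) = 27
w(Y, B) = 66 + B + Y
l = -1/561 (l = 1/(-456 - 105) = 1/(-561) = -1/561 ≈ -0.0017825)
sqrt(w(160, S(-13, 9)) + l) = sqrt((66 + 27 + 160) - 1/561) = sqrt(253 - 1/561) = sqrt(141932/561) = 2*sqrt(19905963)/561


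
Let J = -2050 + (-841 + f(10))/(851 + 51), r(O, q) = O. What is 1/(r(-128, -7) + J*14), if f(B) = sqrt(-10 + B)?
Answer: -451/13007315 ≈ -3.4673e-5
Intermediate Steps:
J = -1849941/902 (J = -2050 + (-841 + sqrt(-10 + 10))/(851 + 51) = -2050 + (-841 + sqrt(0))/902 = -2050 + (-841 + 0)*(1/902) = -2050 - 841*1/902 = -2050 - 841/902 = -1849941/902 ≈ -2050.9)
1/(r(-128, -7) + J*14) = 1/(-128 - 1849941/902*14) = 1/(-128 - 12949587/451) = 1/(-13007315/451) = -451/13007315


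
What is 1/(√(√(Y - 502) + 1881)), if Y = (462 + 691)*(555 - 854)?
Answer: √3/(3*√(627 + I*√38361)) ≈ 0.022269 - 0.0033972*I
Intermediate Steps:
Y = -344747 (Y = 1153*(-299) = -344747)
1/(√(√(Y - 502) + 1881)) = 1/(√(√(-344747 - 502) + 1881)) = 1/(√(√(-345249) + 1881)) = 1/(√(3*I*√38361 + 1881)) = 1/(√(1881 + 3*I*√38361)) = (1881 + 3*I*√38361)^(-½)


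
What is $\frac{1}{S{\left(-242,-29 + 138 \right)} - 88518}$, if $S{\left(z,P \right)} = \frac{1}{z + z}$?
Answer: $- \frac{484}{42842713} \approx -1.1297 \cdot 10^{-5}$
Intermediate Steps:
$S{\left(z,P \right)} = \frac{1}{2 z}$
$\frac{1}{S{\left(-242,-29 + 138 \right)} - 88518} = \frac{1}{\frac{1}{2 \left(-242\right)} - 88518} = \frac{1}{\frac{1}{2} \left(- \frac{1}{242}\right) - 88518} = \frac{1}{- \frac{1}{484} - 88518} = \frac{1}{- \frac{42842713}{484}} = - \frac{484}{42842713}$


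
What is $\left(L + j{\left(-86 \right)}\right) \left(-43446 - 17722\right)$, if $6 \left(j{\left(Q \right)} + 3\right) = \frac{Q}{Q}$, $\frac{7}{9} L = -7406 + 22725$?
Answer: $- \frac{25296240488}{21} \approx -1.2046 \cdot 10^{9}$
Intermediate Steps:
$L = \frac{137871}{7}$ ($L = \frac{9 \left(-7406 + 22725\right)}{7} = \frac{9}{7} \cdot 15319 = \frac{137871}{7} \approx 19696.0$)
$j{\left(Q \right)} = - \frac{17}{6}$ ($j{\left(Q \right)} = -3 + \frac{Q \frac{1}{Q}}{6} = -3 + \frac{1}{6} \cdot 1 = -3 + \frac{1}{6} = - \frac{17}{6}$)
$\left(L + j{\left(-86 \right)}\right) \left(-43446 - 17722\right) = \left(\frac{137871}{7} - \frac{17}{6}\right) \left(-43446 - 17722\right) = \frac{827107}{42} \left(-61168\right) = - \frac{25296240488}{21}$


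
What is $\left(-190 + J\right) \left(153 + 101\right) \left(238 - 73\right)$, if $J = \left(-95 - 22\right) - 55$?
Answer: $-15171420$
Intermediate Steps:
$J = -172$ ($J = -117 - 55 = -172$)
$\left(-190 + J\right) \left(153 + 101\right) \left(238 - 73\right) = \left(-190 - 172\right) \left(153 + 101\right) \left(238 - 73\right) = - 362 \cdot 254 \cdot 165 = \left(-362\right) 41910 = -15171420$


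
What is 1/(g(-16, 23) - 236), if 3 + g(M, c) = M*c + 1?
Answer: -1/606 ≈ -0.0016502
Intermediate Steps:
g(M, c) = -2 + M*c (g(M, c) = -3 + (M*c + 1) = -3 + (1 + M*c) = -2 + M*c)
1/(g(-16, 23) - 236) = 1/((-2 - 16*23) - 236) = 1/((-2 - 368) - 236) = 1/(-370 - 236) = 1/(-606) = -1/606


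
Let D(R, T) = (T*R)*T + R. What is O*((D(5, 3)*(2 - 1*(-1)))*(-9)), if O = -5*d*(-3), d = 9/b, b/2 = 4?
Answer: -91125/4 ≈ -22781.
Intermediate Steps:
b = 8 (b = 2*4 = 8)
d = 9/8 ≈ 1.1250
D(R, T) = R + R*T**2 (D(R, T) = (R*T)*T + R = R*T**2 + R = R + R*T**2)
O = 135/8 (O = -5*9/8*(-3) = -45/8*(-3) = 135/8 ≈ 16.875)
O*((D(5, 3)*(2 - 1*(-1)))*(-9)) = 135*(((5*(1 + 3**2))*(2 - 1*(-1)))*(-9))/8 = 135*(((5*(1 + 9))*(2 + 1))*(-9))/8 = 135*(((5*10)*3)*(-9))/8 = 135*((50*3)*(-9))/8 = 135*(150*(-9))/8 = (135/8)*(-1350) = -91125/4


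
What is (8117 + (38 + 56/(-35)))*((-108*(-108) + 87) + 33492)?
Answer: 1844421381/5 ≈ 3.6888e+8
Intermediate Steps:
(8117 + (38 + 56/(-35)))*((-108*(-108) + 87) + 33492) = (8117 + (38 + 56*(-1/35)))*((11664 + 87) + 33492) = (8117 + (38 - 8/5))*(11751 + 33492) = (8117 + 182/5)*45243 = (40767/5)*45243 = 1844421381/5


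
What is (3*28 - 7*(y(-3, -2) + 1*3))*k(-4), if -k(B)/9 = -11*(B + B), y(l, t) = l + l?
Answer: -83160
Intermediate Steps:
y(l, t) = 2*l
k(B) = 198*B (k(B) = -(-99)*(B + B) = -(-99)*2*B = -(-198)*B = 198*B)
(3*28 - 7*(y(-3, -2) + 1*3))*k(-4) = (3*28 - 7*(2*(-3) + 1*3))*(198*(-4)) = (84 - 7*(-6 + 3))*(-792) = (84 - 7*(-3))*(-792) = (84 + 21)*(-792) = 105*(-792) = -83160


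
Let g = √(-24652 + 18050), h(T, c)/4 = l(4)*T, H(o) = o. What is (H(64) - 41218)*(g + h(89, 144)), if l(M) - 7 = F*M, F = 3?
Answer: -278365656 - 41154*I*√6602 ≈ -2.7837e+8 - 3.3439e+6*I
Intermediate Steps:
l(M) = 7 + 3*M
h(T, c) = 76*T (h(T, c) = 4*((7 + 3*4)*T) = 4*((7 + 12)*T) = 4*(19*T) = 76*T)
g = I*√6602 (g = √(-6602) = I*√6602 ≈ 81.253*I)
(H(64) - 41218)*(g + h(89, 144)) = (64 - 41218)*(I*√6602 + 76*89) = -41154*(I*√6602 + 6764) = -41154*(6764 + I*√6602) = -278365656 - 41154*I*√6602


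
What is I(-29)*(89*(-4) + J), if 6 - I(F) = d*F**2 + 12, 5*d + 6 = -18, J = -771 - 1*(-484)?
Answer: -12959022/5 ≈ -2.5918e+6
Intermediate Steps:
J = -287 (J = -771 + 484 = -287)
d = -24/5 (d = -6/5 + (1/5)*(-18) = -6/5 - 18/5 = -24/5 ≈ -4.8000)
I(F) = -6 + 24*F**2/5 (I(F) = 6 - (-24*F**2/5 + 12) = 6 - (12 - 24*F**2/5) = 6 + (-12 + 24*F**2/5) = -6 + 24*F**2/5)
I(-29)*(89*(-4) + J) = (-6 + (24/5)*(-29)**2)*(89*(-4) - 287) = (-6 + (24/5)*841)*(-356 - 287) = (-6 + 20184/5)*(-643) = (20154/5)*(-643) = -12959022/5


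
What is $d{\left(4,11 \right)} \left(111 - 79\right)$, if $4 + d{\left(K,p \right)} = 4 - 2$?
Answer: $-64$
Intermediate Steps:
$d{\left(K,p \right)} = -2$ ($d{\left(K,p \right)} = -4 + \left(4 - 2\right) = -4 + 2 = -2$)
$d{\left(4,11 \right)} \left(111 - 79\right) = - 2 \left(111 - 79\right) = \left(-2\right) 32 = -64$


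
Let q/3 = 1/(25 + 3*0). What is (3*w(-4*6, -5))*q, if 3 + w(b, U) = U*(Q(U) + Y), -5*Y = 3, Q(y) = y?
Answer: 9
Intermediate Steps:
Y = -⅗ (Y = -⅕*3 = -⅗ ≈ -0.60000)
q = 3/25 (q = 3/(25 + 3*0) = 3/(25 + 0) = 3/25 ≈ 0.12000)
w(b, U) = -3 + U*(-⅗ + U) (w(b, U) = -3 + U*(U - ⅗) = -3 + U*(-⅗ + U))
(3*w(-4*6, -5))*q = (3*(-3 + (-5)² - ⅗*(-5)))*(3/25) = (3*(-3 + 25 + 3))*(3/25) = (3*25)*(3/25) = 75*(3/25) = 9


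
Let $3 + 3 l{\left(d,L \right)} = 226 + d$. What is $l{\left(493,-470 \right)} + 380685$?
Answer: $\frac{1142771}{3} \approx 3.8092 \cdot 10^{5}$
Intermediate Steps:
$l{\left(d,L \right)} = \frac{223}{3} + \frac{d}{3}$ ($l{\left(d,L \right)} = -1 + \frac{226 + d}{3} = -1 + \left(\frac{226}{3} + \frac{d}{3}\right) = \frac{223}{3} + \frac{d}{3}$)
$l{\left(493,-470 \right)} + 380685 = \left(\frac{223}{3} + \frac{1}{3} \cdot 493\right) + 380685 = \left(\frac{223}{3} + \frac{493}{3}\right) + 380685 = \frac{716}{3} + 380685 = \frac{1142771}{3}$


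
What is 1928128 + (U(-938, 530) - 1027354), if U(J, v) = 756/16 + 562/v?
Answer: 954871649/1060 ≈ 9.0082e+5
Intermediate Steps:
U(J, v) = 189/4 + 562/v (U(J, v) = 756*(1/16) + 562/v = 189/4 + 562/v)
1928128 + (U(-938, 530) - 1027354) = 1928128 + ((189/4 + 562/530) - 1027354) = 1928128 + ((189/4 + 562*(1/530)) - 1027354) = 1928128 + ((189/4 + 281/265) - 1027354) = 1928128 + (51209/1060 - 1027354) = 1928128 - 1088944031/1060 = 954871649/1060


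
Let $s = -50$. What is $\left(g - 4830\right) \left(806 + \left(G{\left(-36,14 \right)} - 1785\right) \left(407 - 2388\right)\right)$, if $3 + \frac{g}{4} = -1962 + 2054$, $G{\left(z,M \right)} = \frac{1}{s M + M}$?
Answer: $- \frac{775379099437}{49} \approx -1.5824 \cdot 10^{10}$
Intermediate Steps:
$G{\left(z,M \right)} = - \frac{1}{49 M}$ ($G{\left(z,M \right)} = \frac{1}{- 50 M + M} = \frac{1}{\left(-49\right) M} = - \frac{1}{49 M}$)
$g = 356$ ($g = -12 + 4 \left(-1962 + 2054\right) = -12 + 4 \cdot 92 = -12 + 368 = 356$)
$\left(g - 4830\right) \left(806 + \left(G{\left(-36,14 \right)} - 1785\right) \left(407 - 2388\right)\right) = \left(356 - 4830\right) \left(806 + \left(- \frac{1}{49 \cdot 14} - 1785\right) \left(407 - 2388\right)\right) = - 4474 \left(806 + \left(\left(- \frac{1}{49}\right) \frac{1}{14} - 1785\right) \left(-1981\right)\right) = - 4474 \left(806 + \left(- \frac{1}{686} - 1785\right) \left(-1981\right)\right) = - 4474 \left(806 - - \frac{346536613}{98}\right) = - 4474 \left(806 + \frac{346536613}{98}\right) = \left(-4474\right) \frac{346615601}{98} = - \frac{775379099437}{49}$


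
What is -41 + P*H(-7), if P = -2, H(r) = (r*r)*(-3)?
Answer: 253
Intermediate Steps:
H(r) = -3*r**2 (H(r) = r**2*(-3) = -3*r**2)
-41 + P*H(-7) = -41 - (-6)*(-7)**2 = -41 - (-6)*49 = -41 - 2*(-147) = -41 + 294 = 253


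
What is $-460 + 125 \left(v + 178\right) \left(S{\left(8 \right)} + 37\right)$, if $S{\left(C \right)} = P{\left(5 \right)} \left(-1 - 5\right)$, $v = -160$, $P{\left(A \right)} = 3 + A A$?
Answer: $-295210$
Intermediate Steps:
$P{\left(A \right)} = 3 + A^{2}$
$S{\left(C \right)} = -168$ ($S{\left(C \right)} = \left(3 + 5^{2}\right) \left(-1 - 5\right) = \left(3 + 25\right) \left(-6\right) = 28 \left(-6\right) = -168$)
$-460 + 125 \left(v + 178\right) \left(S{\left(8 \right)} + 37\right) = -460 + 125 \left(-160 + 178\right) \left(-168 + 37\right) = -460 + 125 \cdot 18 \left(-131\right) = -460 + 125 \left(-2358\right) = -460 - 294750 = -295210$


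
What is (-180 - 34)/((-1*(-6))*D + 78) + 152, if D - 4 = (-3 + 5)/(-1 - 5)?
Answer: 7493/50 ≈ 149.86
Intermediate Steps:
D = 11/3 (D = 4 + (-3 + 5)/(-1 - 5) = 4 + 2/(-6) = 4 + 2*(-⅙) = 4 - ⅓ = 11/3 ≈ 3.6667)
(-180 - 34)/((-1*(-6))*D + 78) + 152 = (-180 - 34)/(-1*(-6)*(11/3) + 78) + 152 = -214/(6*(11/3) + 78) + 152 = -214/(22 + 78) + 152 = -214/100 + 152 = -214*1/100 + 152 = -107/50 + 152 = 7493/50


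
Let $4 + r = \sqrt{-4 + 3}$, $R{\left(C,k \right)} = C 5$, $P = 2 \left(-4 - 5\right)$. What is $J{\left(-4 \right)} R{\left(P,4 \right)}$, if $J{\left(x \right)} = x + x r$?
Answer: $-1080 + 360 i \approx -1080.0 + 360.0 i$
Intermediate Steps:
$P = -18$ ($P = 2 \left(-9\right) = -18$)
$R{\left(C,k \right)} = 5 C$
$r = -4 + i$ ($r = -4 + \sqrt{-4 + 3} = -4 + \sqrt{-1} = -4 + i \approx -4.0 + 1.0 i$)
$J{\left(x \right)} = x + x \left(-4 + i\right)$
$J{\left(-4 \right)} R{\left(P,4 \right)} = - 4 \left(-3 + i\right) 5 \left(-18\right) = \left(12 - 4 i\right) \left(-90\right) = -1080 + 360 i$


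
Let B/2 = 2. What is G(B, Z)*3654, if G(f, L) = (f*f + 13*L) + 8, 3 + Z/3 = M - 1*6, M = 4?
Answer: -624834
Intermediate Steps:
B = 4 (B = 2*2 = 4)
Z = -15 (Z = -9 + 3*(4 - 1*6) = -9 + 3*(4 - 6) = -9 + 3*(-2) = -9 - 6 = -15)
G(f, L) = 8 + f² + 13*L (G(f, L) = (f² + 13*L) + 8 = 8 + f² + 13*L)
G(B, Z)*3654 = (8 + 4² + 13*(-15))*3654 = (8 + 16 - 195)*3654 = -171*3654 = -624834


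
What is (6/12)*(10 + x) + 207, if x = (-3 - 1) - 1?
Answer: 419/2 ≈ 209.50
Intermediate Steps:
x = -5 (x = -4 - 1 = -5)
(6/12)*(10 + x) + 207 = (6/12)*(10 - 5) + 207 = (6*(1/12))*5 + 207 = (½)*5 + 207 = 5/2 + 207 = 419/2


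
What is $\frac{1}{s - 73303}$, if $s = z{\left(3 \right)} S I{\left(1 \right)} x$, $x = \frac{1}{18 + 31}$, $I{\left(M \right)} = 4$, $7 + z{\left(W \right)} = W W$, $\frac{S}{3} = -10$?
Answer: $- \frac{49}{3592087} \approx -1.3641 \cdot 10^{-5}$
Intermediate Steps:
$S = -30$ ($S = 3 \left(-10\right) = -30$)
$z{\left(W \right)} = -7 + W^{2}$ ($z{\left(W \right)} = -7 + W W = -7 + W^{2}$)
$x = \frac{1}{49} \approx 0.020408$
$s = - \frac{240}{49}$ ($s = \left(-7 + 3^{2}\right) \left(-30\right) 4 \cdot \frac{1}{49} = \left(-7 + 9\right) \left(-30\right) 4 \cdot \frac{1}{49} = 2 \left(-30\right) 4 \cdot \frac{1}{49} = \left(-60\right) 4 \cdot \frac{1}{49} = \left(-240\right) \frac{1}{49} = - \frac{240}{49} \approx -4.898$)
$\frac{1}{s - 73303} = \frac{1}{- \frac{240}{49} - 73303} = \frac{1}{- \frac{3592087}{49}} = - \frac{49}{3592087}$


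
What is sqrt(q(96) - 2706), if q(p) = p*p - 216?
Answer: sqrt(6294) ≈ 79.335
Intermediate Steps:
q(p) = -216 + p**2 (q(p) = p**2 - 216 = -216 + p**2)
sqrt(q(96) - 2706) = sqrt((-216 + 96**2) - 2706) = sqrt((-216 + 9216) - 2706) = sqrt(9000 - 2706) = sqrt(6294)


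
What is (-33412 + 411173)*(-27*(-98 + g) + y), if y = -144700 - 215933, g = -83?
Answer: -134386964706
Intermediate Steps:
y = -360633
(-33412 + 411173)*(-27*(-98 + g) + y) = (-33412 + 411173)*(-27*(-98 - 83) - 360633) = 377761*(-27*(-181) - 360633) = 377761*(4887 - 360633) = 377761*(-355746) = -134386964706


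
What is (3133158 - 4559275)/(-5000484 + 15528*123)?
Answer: 1426117/3090540 ≈ 0.46145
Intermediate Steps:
(3133158 - 4559275)/(-5000484 + 15528*123) = -1426117/(-5000484 + 1909944) = -1426117/(-3090540) = -1426117*(-1/3090540) = 1426117/3090540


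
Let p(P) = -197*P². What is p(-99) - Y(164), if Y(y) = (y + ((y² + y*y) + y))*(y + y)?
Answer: -19682157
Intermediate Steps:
Y(y) = 2*y*(2*y + 2*y²) (Y(y) = (y + ((y² + y²) + y))*(2*y) = (y + (2*y² + y))*(2*y) = (y + (y + 2*y²))*(2*y) = (2*y + 2*y²)*(2*y) = 2*y*(2*y + 2*y²))
p(-99) - Y(164) = -197*(-99)² - 4*164²*(1 + 164) = -197*9801 - 4*26896*165 = -1930797 - 1*17751360 = -1930797 - 17751360 = -19682157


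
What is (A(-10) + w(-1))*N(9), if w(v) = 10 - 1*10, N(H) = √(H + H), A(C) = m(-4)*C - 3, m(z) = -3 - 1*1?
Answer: 111*√2 ≈ 156.98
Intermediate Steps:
m(z) = -4 (m(z) = -3 - 1 = -4)
A(C) = -3 - 4*C (A(C) = -4*C - 3 = -3 - 4*C)
N(H) = √2*√H (N(H) = √(2*H) = √2*√H)
w(v) = 0 (w(v) = 10 - 10 = 0)
(A(-10) + w(-1))*N(9) = ((-3 - 4*(-10)) + 0)*(√2*√9) = ((-3 + 40) + 0)*(√2*3) = (37 + 0)*(3*√2) = 37*(3*√2) = 111*√2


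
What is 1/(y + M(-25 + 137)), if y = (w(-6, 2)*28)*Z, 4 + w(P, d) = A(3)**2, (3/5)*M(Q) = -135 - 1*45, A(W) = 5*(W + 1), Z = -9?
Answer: -1/100092 ≈ -9.9908e-6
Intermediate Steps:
A(W) = 5 + 5*W (A(W) = 5*(1 + W) = 5 + 5*W)
M(Q) = -300 (M(Q) = 5*(-135 - 1*45)/3 = 5*(-135 - 45)/3 = (5/3)*(-180) = -300)
w(P, d) = 396 (w(P, d) = -4 + (5 + 5*3)**2 = -4 + (5 + 15)**2 = -4 + 20**2 = -4 + 400 = 396)
y = -99792 (y = (396*28)*(-9) = 11088*(-9) = -99792)
1/(y + M(-25 + 137)) = 1/(-99792 - 300) = 1/(-100092) = -1/100092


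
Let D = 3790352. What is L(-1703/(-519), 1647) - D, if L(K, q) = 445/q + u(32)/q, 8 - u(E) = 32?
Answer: -6242709323/1647 ≈ -3.7904e+6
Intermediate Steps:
u(E) = -24 (u(E) = 8 - 1*32 = 8 - 32 = -24)
L(K, q) = 421/q (L(K, q) = 445/q - 24/q = 421/q)
L(-1703/(-519), 1647) - D = 421/1647 - 1*3790352 = 421*(1/1647) - 3790352 = 421/1647 - 3790352 = -6242709323/1647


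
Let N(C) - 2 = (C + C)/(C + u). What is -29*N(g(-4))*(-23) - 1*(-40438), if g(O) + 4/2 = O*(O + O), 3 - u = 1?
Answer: 344181/8 ≈ 43023.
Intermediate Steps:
u = 2 (u = 3 - 1*1 = 3 - 1 = 2)
g(O) = -2 + 2*O² (g(O) = -2 + O*(O + O) = -2 + O*(2*O) = -2 + 2*O²)
N(C) = 2 + 2*C/(2 + C) (N(C) = 2 + (C + C)/(C + 2) = 2 + (2*C)/(2 + C) = 2 + 2*C/(2 + C))
-29*N(g(-4))*(-23) - 1*(-40438) = -116*(1 + (-2 + 2*(-4)²))/(2 + (-2 + 2*(-4)²))*(-23) - 1*(-40438) = -116*(1 + (-2 + 2*16))/(2 + (-2 + 2*16))*(-23) + 40438 = -116*(1 + (-2 + 32))/(2 + (-2 + 32))*(-23) + 40438 = -116*(1 + 30)/(2 + 30)*(-23) + 40438 = -116*31/32*(-23) + 40438 = -29*31/8*(-23) + 40438 = -899/8*(-23) + 40438 = 20677/8 + 40438 = 344181/8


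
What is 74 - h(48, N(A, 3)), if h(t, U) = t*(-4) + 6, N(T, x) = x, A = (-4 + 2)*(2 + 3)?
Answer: 260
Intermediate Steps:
A = -10 (A = -2*5 = -10)
h(t, U) = 6 - 4*t (h(t, U) = -4*t + 6 = 6 - 4*t)
74 - h(48, N(A, 3)) = 74 - (6 - 4*48) = 74 - (6 - 192) = 74 - 1*(-186) = 74 + 186 = 260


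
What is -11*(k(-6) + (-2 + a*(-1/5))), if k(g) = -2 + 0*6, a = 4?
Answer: 264/5 ≈ 52.800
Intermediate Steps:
k(g) = -2 (k(g) = -2 + 0 = -2)
-11*(k(-6) + (-2 + a*(-1/5))) = -11*(-2 + (-2 + 4*(-1/5))) = -11*(-2 + (-2 - 4/5)) = -11*(-2 - 14/5) = -11*(-24/5) = 264/5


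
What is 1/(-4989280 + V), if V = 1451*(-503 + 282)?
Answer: -1/5309951 ≈ -1.8833e-7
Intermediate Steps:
V = -320671 (V = 1451*(-221) = -320671)
1/(-4989280 + V) = 1/(-4989280 - 320671) = 1/(-5309951) = -1/5309951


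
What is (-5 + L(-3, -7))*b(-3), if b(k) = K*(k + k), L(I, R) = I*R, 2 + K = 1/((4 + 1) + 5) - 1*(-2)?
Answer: -48/5 ≈ -9.6000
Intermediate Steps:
K = 1/10 (K = -2 + (1/((4 + 1) + 5) - 1*(-2)) = -2 + (1/(5 + 5) + 2) = -2 + (1/10 + 2) = -2 + 21/10 = 1/10 ≈ 0.10000)
b(k) = k/5 (b(k) = (k + k)/10 = (2*k)/10 = k/5)
(-5 + L(-3, -7))*b(-3) = (-5 - 3*(-7))*((1/5)*(-3)) = (-5 + 21)*(-3/5) = 16*(-3/5) = -48/5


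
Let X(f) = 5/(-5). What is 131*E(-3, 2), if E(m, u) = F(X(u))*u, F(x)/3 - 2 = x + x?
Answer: 0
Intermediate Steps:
X(f) = -1 (X(f) = 5*(-1/5) = -1)
F(x) = 6 + 6*x (F(x) = 6 + 3*(x + x) = 6 + 3*(2*x) = 6 + 6*x)
E(m, u) = 0 (E(m, u) = (6 + 6*(-1))*u = (6 - 6)*u = 0*u = 0)
131*E(-3, 2) = 131*0 = 0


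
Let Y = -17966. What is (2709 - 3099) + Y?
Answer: -18356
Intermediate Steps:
(2709 - 3099) + Y = (2709 - 3099) - 17966 = -390 - 17966 = -18356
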